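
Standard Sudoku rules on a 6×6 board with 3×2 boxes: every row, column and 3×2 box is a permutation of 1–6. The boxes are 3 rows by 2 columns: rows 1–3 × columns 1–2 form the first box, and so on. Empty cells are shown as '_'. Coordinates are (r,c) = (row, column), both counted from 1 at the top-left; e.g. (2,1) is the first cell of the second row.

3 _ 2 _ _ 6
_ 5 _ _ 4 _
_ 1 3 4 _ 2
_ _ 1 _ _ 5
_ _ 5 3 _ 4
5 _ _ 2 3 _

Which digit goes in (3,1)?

6

(1,2) = 4 (sole candidate).
(2,3) = 6 (sole candidate).
(2,4) = 1 (sole candidate).
(2,6) = 3 (sole candidate).
(3,1) = 6: row 3 has {1,2,3,4}; col 1 has {3,5}; box has {1,3,4,5} → only 6 remains.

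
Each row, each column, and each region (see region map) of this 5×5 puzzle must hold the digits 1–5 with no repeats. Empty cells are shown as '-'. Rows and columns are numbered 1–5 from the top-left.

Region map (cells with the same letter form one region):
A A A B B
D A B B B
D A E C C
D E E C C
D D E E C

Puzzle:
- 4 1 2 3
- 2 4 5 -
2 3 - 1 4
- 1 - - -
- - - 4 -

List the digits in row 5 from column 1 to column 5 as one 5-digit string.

row 1, column 1 = 5: row 1 has {1,2,3,4}; col 1 has {2}; region has {1,2,3,4} → only 5 remains.
row 2, column 5 = 1: row 2 has {2,4,5}; col 5 has {3,4}; region has {2,3,4,5} → only 1 remains.
row 3, column 3 = 5: row 3 has {1,2,3,4}; col 3 has {1,4}; region has {1,4} → only 5 remains.
row 4, column 4 = 3: row 4 has {1}; col 4 has {1,2,4,5}; region has {1,4} → only 3 remains.
row 5, column 2 = 5: row 5 has {4}; col 2 has {1,2,3,4}; region has {2} → only 5 remains.
row 5, column 5 = 2: row 5 has {4,5}; col 5 has {1,3,4}; region has {1,3,4} → only 2 remains.
row 2, column 1 = 3: row 2 has {1,2,4,5}; col 1 has {2,5}; region has {2,5} → only 3 remains.
row 4, column 1 = 4: row 4 has {1,3}; col 1 has {2,3,5}; region has {2,3,5} → only 4 remains.
row 4, column 3 = 2: row 4 has {1,3,4}; col 3 has {1,4,5}; region has {1,4,5} → only 2 remains.
row 4, column 5 = 5: row 4 has {1,2,3,4}; col 5 has {1,2,3,4}; region has {1,2,3,4} → only 5 remains.
row 5, column 1 = 1: row 5 has {2,4,5}; col 1 has {2,3,4,5}; region has {2,3,4,5} → only 1 remains.
row 5, column 3 = 3: row 5 has {1,2,4,5}; col 3 has {1,2,4,5}; region has {1,2,4,5} → only 3 remains.

15342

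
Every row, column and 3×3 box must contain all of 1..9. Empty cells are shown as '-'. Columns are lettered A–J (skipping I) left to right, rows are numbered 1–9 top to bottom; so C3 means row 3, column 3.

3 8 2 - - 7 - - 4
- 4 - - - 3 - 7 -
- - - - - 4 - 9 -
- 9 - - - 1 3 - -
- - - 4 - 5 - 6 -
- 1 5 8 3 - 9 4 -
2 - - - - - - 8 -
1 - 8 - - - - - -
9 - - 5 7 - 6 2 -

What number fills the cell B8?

H4 = 5 (sole candidate).
H8 = 3 (sole candidate).
B9 = 3 (sole candidate).
C9 = 4 (sole candidate).
F9 = 8 (sole candidate).
J9 = 1 (sole candidate).
H1 = 1 (sole candidate).
G1 = 5 (sole candidate).
J3 = 3 (hidden single in row 3).
A4 = 4 (hidden single in row 4).
J4 = 8 (hidden single in row 4).
G5 = 1 (hidden single in row 5).
C5 = 3 (hidden single in row 5).
A5 = 8 (hidden single in row 5).
E5 = 9 (hidden single in row 5).
E1 = 6 (sole candidate).
E4 = 2 (sole candidate).
F6 = 6 (sole candidate).
F7 = 9 (sole candidate).
E8 = 4 (sole candidate).
F8 = 2 (sole candidate).
G8 = 7 (sole candidate).
D1 = 9 (sole candidate).
D4 = 7 (sole candidate).
A6 = 7 (sole candidate).
J6 = 2 (sole candidate).
E7 = 1 (sole candidate).
G7 = 4 (sole candidate).
J7 = 5 (sole candidate).
D8 = 6 (sole candidate).
J8 = 9 (sole candidate).
J2 = 6 (sole candidate).
C4 = 6 (sole candidate).
B5 = 2 (sole candidate).
J5 = 7 (sole candidate).
C7 = 7 (sole candidate).
D7 = 3 (sole candidate).
B8 = 5: row 8 has {1,2,3,4,6,7,8,9}; col 2 has {1,2,3,4,8,9}; box has {1,2,3,4,7,8,9} → only 5 remains.

5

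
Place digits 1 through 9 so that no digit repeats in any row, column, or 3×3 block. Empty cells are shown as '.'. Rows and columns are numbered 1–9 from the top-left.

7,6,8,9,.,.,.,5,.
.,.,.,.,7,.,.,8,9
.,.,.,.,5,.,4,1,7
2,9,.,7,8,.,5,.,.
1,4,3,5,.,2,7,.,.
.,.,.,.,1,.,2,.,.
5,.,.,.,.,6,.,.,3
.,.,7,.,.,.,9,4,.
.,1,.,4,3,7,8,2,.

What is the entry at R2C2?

R1C7 = 3: row 1 has {5,6,7,8,9}; col 7 has {2,4,5,7,8,9}; box has {1,4,5,7,8,9} → only 3 remains.
R1C9 = 2: row 1 has {3,5,6,7,8,9}; col 9 has {3,7,9}; box has {1,3,4,5,7,8,9} → only 2 remains.
R2C7 = 6: row 2 has {7,8,9}; col 7 has {2,3,4,5,7,8,9}; box has {1,2,3,4,5,7,8,9} → only 6 remains.
R4C3 = 6: row 4 has {2,5,7,8,9}; col 3 has {3,7,8}; box has {1,2,3,4,9} → only 6 remains.
R4C8 = 3: row 4 has {2,5,6,7,8,9}; col 8 has {1,2,4,5,8}; box has {2,5,7} → only 3 remains.
R6C1 = 8: row 6 has {1,2}; col 1 has {1,2,5,7}; box has {1,2,3,4,6,9} → only 8 remains.
R6C3 = 5: row 6 has {1,2,8}; col 3 has {3,6,7,8}; box has {1,2,3,4,6,8,9} → only 5 remains.
R7C7 = 1: row 7 has {3,5,6}; col 7 has {2,3,4,5,6,7,8,9}; box has {2,3,4,8,9} → only 1 remains.
R7C8 = 7: row 7 has {1,3,5,6}; col 8 has {1,2,3,4,5,8}; box has {1,2,3,4,8,9} → only 7 remains.
R8C5 = 2: row 8 has {4,7,9}; col 5 has {1,3,5,7,8}; box has {3,4,6,7} → only 2 remains.
R9C3 = 9: row 9 has {1,2,3,4,7,8}; col 3 has {3,5,6,7,8}; box has {1,5,7} → only 9 remains.
R1C5 = 4: row 1 has {2,3,5,6,7,8,9}; col 5 has {1,2,3,5,7,8}; box has {5,7,9} → only 4 remains.
R1C6 = 1: row 1 has {2,3,4,5,6,7,8,9}; col 6 has {2,6,7}; box has {4,5,7,9} → only 1 remains.
R2C6 = 3: row 2 has {6,7,8,9}; col 6 has {1,2,6,7}; box has {1,4,5,7,9} → only 3 remains.
R3C3 = 2: row 3 has {1,4,5,7}; col 3 has {3,5,6,7,8,9}; box has {6,7,8} → only 2 remains.
R3C6 = 8: row 3 has {1,2,4,5,7}; col 6 has {1,2,3,6,7}; box has {1,3,4,5,7,9} → only 8 remains.
R4C6 = 4: row 4 has {2,3,5,6,7,8,9}; col 6 has {1,2,3,6,7,8}; box has {1,2,5,7,8} → only 4 remains.
R4C9 = 1: row 4 has {2,3,4,5,6,7,8,9}; col 9 has {2,3,7,9}; box has {2,3,5,7} → only 1 remains.
R6C2 = 7: row 6 has {1,2,5,8}; col 2 has {1,4,6,9}; box has {1,2,3,4,5,6,8,9} → only 7 remains.
R6C6 = 9: row 6 has {1,2,5,7,8}; col 6 has {1,2,3,4,6,7,8}; box has {1,2,4,5,7,8} → only 9 remains.
R6C8 = 6: row 6 has {1,2,5,7,8,9}; col 8 has {1,2,3,4,5,7,8}; box has {1,2,3,5,7} → only 6 remains.
R6C9 = 4: row 6 has {1,2,5,6,7,8,9}; col 9 has {1,2,3,7,9}; box has {1,2,3,5,6,7} → only 4 remains.
R7C3 = 4: row 7 has {1,3,5,6,7}; col 3 has {2,3,5,6,7,8,9}; box has {1,5,7,9} → only 4 remains.
R7C4 = 8: row 7 has {1,3,4,5,6,7}; col 4 has {4,5,7,9}; box has {2,3,4,6,7} → only 8 remains.
R7C5 = 9: row 7 has {1,3,4,5,6,7,8}; col 5 has {1,2,3,4,5,7,8}; box has {2,3,4,6,7,8} → only 9 remains.
R8C4 = 1: row 8 has {2,4,7,9}; col 4 has {4,5,7,8,9}; box has {2,3,4,6,7,8,9} → only 1 remains.
R8C6 = 5: row 8 has {1,2,4,7,9}; col 6 has {1,2,3,4,6,7,8,9}; box has {1,2,3,4,6,7,8,9} → only 5 remains.
R8C9 = 6: row 8 has {1,2,4,5,7,9}; col 9 has {1,2,3,4,7,9}; box has {1,2,3,4,7,8,9} → only 6 remains.
R9C1 = 6: row 9 has {1,2,3,4,7,8,9}; col 1 has {1,2,5,7,8}; box has {1,4,5,7,9} → only 6 remains.
R9C9 = 5: row 9 has {1,2,3,4,6,7,8,9}; col 9 has {1,2,3,4,6,7,9}; box has {1,2,3,4,6,7,8,9} → only 5 remains.
R2C1 = 4: row 2 has {3,6,7,8,9}; col 1 has {1,2,5,6,7,8}; box has {2,6,7,8} → only 4 remains.
R2C2 = 5: row 2 has {3,4,6,7,8,9}; col 2 has {1,4,6,7,9}; box has {2,4,6,7,8} → only 5 remains.

5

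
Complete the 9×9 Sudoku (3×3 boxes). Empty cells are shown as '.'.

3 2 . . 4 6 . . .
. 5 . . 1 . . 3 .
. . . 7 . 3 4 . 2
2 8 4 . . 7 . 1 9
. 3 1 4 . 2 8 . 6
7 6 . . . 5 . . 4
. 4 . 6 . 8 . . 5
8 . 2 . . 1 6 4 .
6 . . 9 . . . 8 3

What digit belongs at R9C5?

2

R2C6 = 9: row 2 has {1,3,5}; col 6 has {1,2,3,5,6,7,8}; box has {1,3,4,6,7} → only 9 remains.
R2C7 = 7: row 2 has {1,3,5,9}; col 7 has {4,6,8}; box has {2,3,4} → only 7 remains.
R2C9 = 8: row 2 has {1,3,5,7,9}; col 9 has {2,3,4,5,6,9}; box has {2,3,4,7} → only 8 remains.
R4C4 = 3: row 4 has {1,2,4,7,8,9}; col 4 has {4,6,7,9}; box has {2,4,5,7} → only 3 remains.
R4C5 = 6: row 4 has {1,2,3,4,7,8,9}; col 5 has {1,4}; box has {2,3,4,5,7} → only 6 remains.
R4C7 = 5: row 4 has {1,2,3,4,6,7,8,9}; col 7 has {4,6,7,8}; box has {1,4,6,8,9} → only 5 remains.
R5C5 = 9: row 5 has {1,2,3,4,6,8}; col 5 has {1,4,6}; box has {2,3,4,5,6,7} → only 9 remains.
R5C8 = 7: row 5 has {1,2,3,4,6,8,9}; col 8 has {1,3,4,8}; box has {1,4,5,6,8,9} → only 7 remains.
R6C3 = 9: row 6 has {4,5,6,7}; col 3 has {1,2,4}; box has {1,2,3,4,6,7,8} → only 9 remains.
R6C5 = 8: row 6 has {4,5,6,7,9}; col 5 has {1,4,6,9}; box has {2,3,4,5,6,7,9} → only 8 remains.
R6C8 = 2: row 6 has {4,5,6,7,8,9}; col 8 has {1,3,4,7,8}; box has {1,4,5,6,7,8,9} → only 2 remains.
R7C8 = 9: row 7 has {4,5,6,8}; col 8 has {1,2,3,4,7,8}; box has {3,4,5,6,8} → only 9 remains.
R8C4 = 5: row 8 has {1,2,4,6,8}; col 4 has {3,4,6,7,9}; box has {1,6,8,9} → only 5 remains.
R8C9 = 7: row 8 has {1,2,4,5,6,8}; col 9 has {2,3,4,5,6,8,9}; box has {3,4,5,6,8,9} → only 7 remains.
R9C6 = 4: row 9 has {3,6,8,9}; col 6 has {1,2,3,5,6,7,8,9}; box has {1,5,6,8,9} → only 4 remains.
R1C4 = 8: row 1 has {2,3,4,6}; col 4 has {3,4,5,6,7,9}; box has {1,3,4,6,7,9} → only 8 remains.
R1C8 = 5: row 1 has {2,3,4,6,8}; col 8 has {1,2,3,4,7,8,9}; box has {2,3,4,7,8} → only 5 remains.
R1C9 = 1: row 1 has {2,3,4,5,6,8}; col 9 has {2,3,4,5,6,7,8,9}; box has {2,3,4,5,7,8} → only 1 remains.
R2C1 = 4: row 2 has {1,3,5,7,8,9}; col 1 has {2,3,6,7,8}; box has {2,3,5} → only 4 remains.
R2C3 = 6: row 2 has {1,3,4,5,7,8,9}; col 3 has {1,2,4,9}; box has {2,3,4,5} → only 6 remains.
R2C4 = 2: row 2 has {1,3,4,5,6,7,8,9}; col 4 has {3,4,5,6,7,8,9}; box has {1,3,4,6,7,8,9} → only 2 remains.
R3C3 = 8: row 3 has {2,3,4,7}; col 3 has {1,2,4,6,9}; box has {2,3,4,5,6} → only 8 remains.
R3C5 = 5: row 3 has {2,3,4,7,8}; col 5 has {1,4,6,8,9}; box has {1,2,3,4,6,7,8,9} → only 5 remains.
R3C8 = 6: row 3 has {2,3,4,5,7,8}; col 8 has {1,2,3,4,5,7,8,9}; box has {1,2,3,4,5,7,8} → only 6 remains.
R5C1 = 5: row 5 has {1,2,3,4,6,7,8,9}; col 1 has {2,3,4,6,7,8}; box has {1,2,3,4,6,7,8,9} → only 5 remains.
R6C4 = 1: row 6 has {2,4,5,6,7,8,9}; col 4 has {2,3,4,5,6,7,8,9}; box has {2,3,4,5,6,7,8,9} → only 1 remains.
R6C7 = 3: row 6 has {1,2,4,5,6,7,8,9}; col 7 has {4,5,6,7,8}; box has {1,2,4,5,6,7,8,9} → only 3 remains.
R7C1 = 1: row 7 has {4,5,6,8,9}; col 1 has {2,3,4,5,6,7,8}; box has {2,4,6,8} → only 1 remains.
R7C7 = 2: row 7 has {1,4,5,6,8,9}; col 7 has {3,4,5,6,7,8}; box has {3,4,5,6,7,8,9} → only 2 remains.
R8C2 = 9: row 8 has {1,2,4,5,6,7,8}; col 2 has {2,3,4,5,6,8}; box has {1,2,4,6,8} → only 9 remains.
R8C5 = 3: row 8 has {1,2,4,5,6,7,8,9}; col 5 has {1,4,5,6,8,9}; box has {1,4,5,6,8,9} → only 3 remains.
R9C2 = 7: row 9 has {3,4,6,8,9}; col 2 has {2,3,4,5,6,8,9}; box has {1,2,4,6,8,9} → only 7 remains.
R9C3 = 5: row 9 has {3,4,6,7,8,9}; col 3 has {1,2,4,6,8,9}; box has {1,2,4,6,7,8,9} → only 5 remains.
R9C5 = 2: row 9 has {3,4,5,6,7,8,9}; col 5 has {1,3,4,5,6,8,9}; box has {1,3,4,5,6,8,9} → only 2 remains.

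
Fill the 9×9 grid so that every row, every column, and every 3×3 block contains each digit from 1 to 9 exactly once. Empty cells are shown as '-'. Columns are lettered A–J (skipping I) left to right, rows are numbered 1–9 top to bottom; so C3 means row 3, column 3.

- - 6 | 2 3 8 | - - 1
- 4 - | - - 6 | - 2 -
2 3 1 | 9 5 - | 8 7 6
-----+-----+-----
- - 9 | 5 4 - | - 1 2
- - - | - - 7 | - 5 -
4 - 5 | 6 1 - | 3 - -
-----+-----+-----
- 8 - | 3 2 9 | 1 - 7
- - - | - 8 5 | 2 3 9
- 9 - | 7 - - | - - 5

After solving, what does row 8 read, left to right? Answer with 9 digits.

617485239

D2 = 1 (sole candidate).
E2 = 7 (sole candidate).
J2 = 3 (sole candidate).
F3 = 4 (sole candidate).
F4 = 3 (sole candidate).
D5 = 8 (sole candidate).
E5 = 9 (sole candidate).
J5 = 4 (sole candidate).
F6 = 2 (sole candidate).
J6 = 8 (sole candidate).
C7 = 4 (sole candidate).
H7 = 6 (sole candidate).
C8 = 7: row 8 has {2,3,5,8,9}; col 3 has {1,4,5,6,9}; box has {4,8,9} → only 7 remains.
D8 = 4: row 8 has {2,3,5,7,8,9}; col 4 has {1,2,3,5,6,7,8,9}; box has {2,3,5,7,8,9} → only 4 remains.
E9 = 6 (sole candidate).
F9 = 1 (sole candidate).
G9 = 4 (sole candidate).
H9 = 8 (sole candidate).
C2 = 8 (sole candidate).
G5 = 6 (sole candidate).
B6 = 7 (sole candidate).
H6 = 9 (sole candidate).
A7 = 5 (sole candidate).
A9 = 3 (sole candidate).
C9 = 2 (sole candidate).
B1 = 5 (sole candidate).
G1 = 9 (sole candidate).
H1 = 4 (sole candidate).
A2 = 9 (sole candidate).
G2 = 5 (sole candidate).
B4 = 6 (sole candidate).
G4 = 7 (sole candidate).
A5 = 1 (sole candidate).
B5 = 2 (sole candidate).
C5 = 3 (sole candidate).
A8 = 6: row 8 has {2,3,4,5,7,8,9}; col 1 has {1,2,3,4,5,9}; box has {2,3,4,5,7,8,9} → only 6 remains.
B8 = 1: row 8 has {2,3,4,5,6,7,8,9}; col 2 has {2,3,4,5,6,7,8,9}; box has {2,3,4,5,6,7,8,9} → only 1 remains.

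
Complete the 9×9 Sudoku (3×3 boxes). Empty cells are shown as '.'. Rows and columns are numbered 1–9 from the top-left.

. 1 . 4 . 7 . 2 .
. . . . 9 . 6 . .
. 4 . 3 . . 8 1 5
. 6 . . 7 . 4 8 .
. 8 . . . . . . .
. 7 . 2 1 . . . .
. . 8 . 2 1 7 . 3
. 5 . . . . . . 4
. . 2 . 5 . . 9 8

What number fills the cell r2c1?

8

r1c9 = 9: row 1 has {1,2,4,7}; col 9 has {3,4,5,8}; box has {1,2,5,6,8} → only 9 remains.
r2c9 = 7: row 2 has {6,9}; col 9 has {3,4,5,8,9}; box has {1,2,5,6,8,9} → only 7 remains.
r3c5 = 6: row 3 has {1,3,4,5,8}; col 5 has {1,2,5,7,9}; box has {3,4,7,9} → only 6 remains.
r3c6 = 2: row 3 has {1,3,4,5,6,8}; col 6 has {1,7}; box has {3,4,6,7,9} → only 2 remains.
r6c9 = 6: row 6 has {1,2,7}; col 9 has {3,4,5,7,8,9}; box has {4,8} → only 6 remains.
r7c2 = 9: row 7 has {1,2,3,7,8}; col 2 has {1,4,5,6,7,8}; box has {2,5,8} → only 9 remains.
r7c4 = 6: row 7 has {1,2,3,7,8,9}; col 4 has {2,3,4}; box has {1,2,5} → only 6 remains.
r7c8 = 5: row 7 has {1,2,3,6,7,8,9}; col 8 has {1,2,8,9}; box has {3,4,7,8,9} → only 5 remains.
r8c8 = 6: row 8 has {4,5}; col 8 has {1,2,5,8,9}; box has {3,4,5,7,8,9} → only 6 remains.
r9c2 = 3: row 9 has {2,5,8,9}; col 2 has {1,4,5,6,7,8,9}; box has {2,5,8,9} → only 3 remains.
r9c4 = 7: row 9 has {2,3,5,8,9}; col 4 has {2,3,4,6}; box has {1,2,5,6} → only 7 remains.
r9c6 = 4: row 9 has {2,3,5,7,8,9}; col 6 has {1,2,7}; box has {1,2,5,6,7} → only 4 remains.
r9c7 = 1: row 9 has {2,3,4,5,7,8,9}; col 7 has {4,6,7,8}; box has {3,4,5,6,7,8,9} → only 1 remains.
r1c5 = 8: row 1 has {1,2,4,7,9}; col 5 has {1,2,5,6,7,9}; box has {2,3,4,6,7,9} → only 8 remains.
r1c7 = 3: row 1 has {1,2,4,7,8,9}; col 7 has {1,4,6,7,8}; box has {1,2,5,6,7,8,9} → only 3 remains.
r2c2 = 2: row 2 has {6,7,9}; col 2 has {1,3,4,5,6,7,8,9}; box has {1,4} → only 2 remains.
r2c6 = 5: row 2 has {2,6,7,9}; col 6 has {1,2,4,7}; box has {2,3,4,6,7,8,9} → only 5 remains.
r2c8 = 4: row 2 has {2,5,6,7,9}; col 8 has {1,2,5,6,8,9}; box has {1,2,3,5,6,7,8,9} → only 4 remains.
r6c8 = 3: row 6 has {1,2,6,7}; col 8 has {1,2,4,5,6,8,9}; box has {4,6,8} → only 3 remains.
r7c1 = 4: row 7 has {1,2,3,5,6,7,8,9}; col 1 has {}; box has {2,3,5,8,9} → only 4 remains.
r8c5 = 3: row 8 has {4,5,6}; col 5 has {1,2,5,6,7,8,9}; box has {1,2,4,5,6,7} → only 3 remains.
r8c7 = 2: row 8 has {3,4,5,6}; col 7 has {1,3,4,6,7,8}; box has {1,3,4,5,6,7,8,9} → only 2 remains.
r9c1 = 6: row 9 has {1,2,3,4,5,7,8,9}; col 1 has {4}; box has {2,3,4,5,8,9} → only 6 remains.
r1c1 = 5: row 1 has {1,2,3,4,7,8,9}; col 1 has {4,6}; box has {1,2,4} → only 5 remains.
r1c3 = 6: row 1 has {1,2,3,4,5,7,8,9}; col 3 has {2,8}; box has {1,2,4,5} → only 6 remains.
r2c3 = 3: row 2 has {2,4,5,6,7,9}; col 3 has {2,6,8}; box has {1,2,4,5,6} → only 3 remains.
r2c4 = 1: row 2 has {2,3,4,5,6,7,9}; col 4 has {2,3,4,6,7}; box has {2,3,4,5,6,7,8,9} → only 1 remains.
r5c5 = 4: row 5 has {8}; col 5 has {1,2,3,5,6,7,8,9}; box has {1,2,7} → only 4 remains.
r5c8 = 7: row 5 has {4,8}; col 8 has {1,2,3,4,5,6,8,9}; box has {3,4,6,8} → only 7 remains.
r6c1 = 9: row 6 has {1,2,3,6,7}; col 1 has {4,5,6}; box has {6,7,8} → only 9 remains.
r6c6 = 8: row 6 has {1,2,3,6,7,9}; col 6 has {1,2,4,5,7}; box has {1,2,4,7} → only 8 remains.
r6c7 = 5: row 6 has {1,2,3,6,7,8,9}; col 7 has {1,2,3,4,6,7,8}; box has {3,4,6,7,8} → only 5 remains.
r8c6 = 9: row 8 has {2,3,4,5,6}; col 6 has {1,2,4,5,7,8}; box has {1,2,3,4,5,6,7} → only 9 remains.
r2c1 = 8: row 2 has {1,2,3,4,5,6,7,9}; col 1 has {4,5,6,9}; box has {1,2,3,4,5,6} → only 8 remains.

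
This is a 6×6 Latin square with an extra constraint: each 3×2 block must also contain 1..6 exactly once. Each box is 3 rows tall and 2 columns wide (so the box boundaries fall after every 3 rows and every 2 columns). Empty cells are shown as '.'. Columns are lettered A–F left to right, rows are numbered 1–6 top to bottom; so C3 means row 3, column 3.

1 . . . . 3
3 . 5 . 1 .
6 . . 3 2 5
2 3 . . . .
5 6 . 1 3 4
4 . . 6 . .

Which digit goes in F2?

6

F2 = 6: row 2 has {1,3,5}; col 6 has {3,4,5}; box has {1,2,3,5} → only 6 remains.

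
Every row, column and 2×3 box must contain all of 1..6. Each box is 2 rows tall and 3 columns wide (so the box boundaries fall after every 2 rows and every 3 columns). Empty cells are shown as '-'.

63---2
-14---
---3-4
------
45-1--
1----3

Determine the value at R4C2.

R1C3 = 5: row 1 has {2,3,6}; col 3 has {4}; box has {1,3,4,6} → only 5 remains.
R1C4 = 4: row 1 has {2,3,5,6}; col 4 has {1,3}; box has {2} → only 4 remains.
R1C5 = 1: row 1 has {2,3,4,5,6}; col 5 has {}; box has {2,4} → only 1 remains.
R2C1 = 2: row 2 has {1,4}; col 1 has {1,4,6}; box has {1,3,4,5,6} → only 2 remains.
R3C1 = 5: row 3 has {3,4}; col 1 has {1,2,4,6}; box has {} → only 5 remains.
R4C1 = 3: row 4 has {}; col 1 has {1,2,4,5,6}; box has {5} → only 3 remains.
R5C6 = 6: row 5 has {1,4,5}; col 6 has {2,3,4}; box has {1,3} → only 6 remains.
R2C6 = 5: row 2 has {1,2,4}; col 6 has {2,3,4,6}; box has {1,2,4} → only 5 remains.
R4C6 = 1: row 4 has {3}; col 6 has {2,3,4,5,6}; box has {3,4} → only 1 remains.
R5C5 = 2: row 5 has {1,4,5,6}; col 5 has {1}; box has {1,3,6} → only 2 remains.
R6C4 = 5: row 6 has {1,3}; col 4 has {1,3,4}; box has {1,2,3,6} → only 5 remains.
R6C5 = 4: row 6 has {1,3,5}; col 5 has {1,2}; box has {1,2,3,5,6} → only 4 remains.
R2C4 = 6: row 2 has {1,2,4,5}; col 4 has {1,3,4,5}; box has {1,2,4,5} → only 6 remains.
R2C5 = 3: row 2 has {1,2,4,5,6}; col 5 has {1,2,4}; box has {1,2,4,5,6} → only 3 remains.
R3C5 = 6: row 3 has {3,4,5}; col 5 has {1,2,3,4}; box has {1,3,4} → only 6 remains.
R4C4 = 2: row 4 has {1,3}; col 4 has {1,3,4,5,6}; box has {1,3,4,6} → only 2 remains.
R4C5 = 5: row 4 has {1,2,3}; col 5 has {1,2,3,4,6}; box has {1,2,3,4,6} → only 5 remains.
R5C3 = 3: row 5 has {1,2,4,5,6}; col 3 has {4,5}; box has {1,4,5} → only 3 remains.
R3C2 = 2: row 3 has {3,4,5,6}; col 2 has {1,3,5}; box has {3,5} → only 2 remains.
R3C3 = 1: row 3 has {2,3,4,5,6}; col 3 has {3,4,5}; box has {2,3,5} → only 1 remains.
R4C3 = 6: row 4 has {1,2,3,5}; col 3 has {1,3,4,5}; box has {1,2,3,5} → only 6 remains.
R6C2 = 6: row 6 has {1,3,4,5}; col 2 has {1,2,3,5}; box has {1,3,4,5} → only 6 remains.
R6C3 = 2: row 6 has {1,3,4,5,6}; col 3 has {1,3,4,5,6}; box has {1,3,4,5,6} → only 2 remains.
R4C2 = 4: row 4 has {1,2,3,5,6}; col 2 has {1,2,3,5,6}; box has {1,2,3,5,6} → only 4 remains.

4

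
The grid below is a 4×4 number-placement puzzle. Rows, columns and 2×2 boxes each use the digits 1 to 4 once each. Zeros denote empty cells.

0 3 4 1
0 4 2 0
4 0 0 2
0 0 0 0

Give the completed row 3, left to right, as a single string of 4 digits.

4132

r1c1 = 2 (sole candidate).
r2c1 = 1 (sole candidate).
r2c4 = 3 (sole candidate).
r3c2 = 1: row 3 has {2,4}; col 2 has {3,4}; box has {4} → only 1 remains.
r3c3 = 3: row 3 has {1,2,4}; col 3 has {2,4}; box has {2} → only 3 remains.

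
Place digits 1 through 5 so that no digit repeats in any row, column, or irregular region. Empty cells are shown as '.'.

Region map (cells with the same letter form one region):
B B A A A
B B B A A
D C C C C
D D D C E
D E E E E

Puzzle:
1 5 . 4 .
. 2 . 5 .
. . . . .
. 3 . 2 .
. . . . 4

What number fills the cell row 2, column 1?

3

row 5, column 2 = 1 (sole candidate).
row 5, column 4 = 3 (sole candidate).
row 3, column 2 = 4 (sole candidate).
row 3, column 4 = 1 (sole candidate).
row 4, column 5 = 5 (sole candidate).
row 5, column 3 = 2 (sole candidate).
row 1, column 3 = 3 (sole candidate).
row 1, column 5 = 2 (sole candidate).
row 2, column 3 = 4 (sole candidate).
row 2, column 5 = 1 (sole candidate).
row 3, column 3 = 5 (sole candidate).
row 3, column 5 = 3 (sole candidate).
row 4, column 1 = 4 (sole candidate).
row 4, column 3 = 1 (sole candidate).
row 5, column 1 = 5 (sole candidate).
row 2, column 1 = 3: row 2 has {1,2,4,5}; col 1 has {1,4,5}; region has {1,2,4,5} → only 3 remains.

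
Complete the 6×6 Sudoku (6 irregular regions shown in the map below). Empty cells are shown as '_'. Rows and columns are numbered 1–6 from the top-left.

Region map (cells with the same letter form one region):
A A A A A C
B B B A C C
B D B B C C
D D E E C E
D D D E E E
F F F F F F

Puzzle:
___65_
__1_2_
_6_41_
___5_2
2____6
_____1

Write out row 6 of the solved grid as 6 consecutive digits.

546231

row 2, column 4 = 3 (sole candidate).
row 5, column 4 = 1 (sole candidate).
row 6, column 4 = 2: row 6 has {1}; col 4 has {1,3,4,5,6}; region has {1} → only 2 remains.
row 2, column 2 = 5 (sole candidate).
row 2, column 6 = 4 (sole candidate).
row 3, column 1 = 3 (sole candidate).
row 3, column 3 = 2 (sole candidate).
row 3, column 6 = 5 (sole candidate).
row 1, column 3 = 4 (sole candidate).
row 1, column 6 = 3 (sole candidate).
row 2, column 1 = 6 (sole candidate).
row 4, column 3 = 3 (sole candidate).
row 4, column 5 = 6 (sole candidate).
row 5, column 3 = 5 (sole candidate).
row 5, column 5 = 4 (sole candidate).
row 6, column 3 = 6: row 6 has {1,2}; col 3 has {1,2,3,4,5}; region has {1,2} → only 6 remains.
row 6, column 5 = 3: row 6 has {1,2,6}; col 5 has {1,2,4,5,6}; region has {1,2,6} → only 3 remains.
row 1, column 1 = 1 (sole candidate).
row 1, column 2 = 2 (sole candidate).
row 4, column 1 = 4 (sole candidate).
row 4, column 2 = 1 (sole candidate).
row 5, column 2 = 3 (sole candidate).
row 6, column 1 = 5: row 6 has {1,2,3,6}; col 1 has {1,2,3,4,6}; region has {1,2,3,6} → only 5 remains.
row 6, column 2 = 4: row 6 has {1,2,3,5,6}; col 2 has {1,2,3,5,6}; region has {1,2,3,5,6} → only 4 remains.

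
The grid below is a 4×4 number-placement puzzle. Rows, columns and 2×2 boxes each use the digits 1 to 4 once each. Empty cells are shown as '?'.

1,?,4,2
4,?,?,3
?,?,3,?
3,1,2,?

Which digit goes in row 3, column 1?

2

row 1, column 2 = 3: row 1 has {1,2,4}; col 2 has {1}; box has {1,4} → only 3 remains.
row 2, column 2 = 2: row 2 has {3,4}; col 2 has {1,3}; box has {1,3,4} → only 2 remains.
row 2, column 3 = 1: row 2 has {2,3,4}; col 3 has {2,3,4}; box has {2,3,4} → only 1 remains.
row 3, column 1 = 2: row 3 has {3}; col 1 has {1,3,4}; box has {1,3} → only 2 remains.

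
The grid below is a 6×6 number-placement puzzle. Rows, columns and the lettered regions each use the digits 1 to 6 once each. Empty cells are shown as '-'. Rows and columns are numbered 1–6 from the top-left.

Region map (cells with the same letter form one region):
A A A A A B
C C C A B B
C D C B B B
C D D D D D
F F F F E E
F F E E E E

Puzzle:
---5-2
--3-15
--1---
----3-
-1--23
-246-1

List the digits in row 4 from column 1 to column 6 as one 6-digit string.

R1C3 = 6: row 1 has {2,5}; col 3 has {1,3,4}; region has {5} → only 6 remains.
R1C5 = 4: row 1 has {2,5,6}; col 5 has {1,2,3}; region has {5,6} → only 4 remains.
R2C4 = 2: row 2 has {1,3,5}; col 4 has {5,6}; region has {4,5,6} → only 2 remains.
R3C5 = 6: row 3 has {1}; col 5 has {1,2,3,4}; region has {1,2,5} → only 6 remains.
R3C6 = 4: row 3 has {1,6}; col 6 has {1,2,3,5}; region has {1,2,5,6} → only 4 remains.
R4C6 = 6: row 4 has {3}; col 6 has {1,2,3,4,5}; region has {3} → only 6 remains.
R5C3 = 5: row 5 has {1,2,3}; col 3 has {1,3,4,6}; region has {1,2} → only 5 remains.
R5C4 = 4: row 5 has {1,2,3,5}; col 4 has {2,5,6}; region has {1,2,5} → only 4 remains.
R6C1 = 3: row 6 has {1,2,4,6}; col 1 has {}; region has {1,2,4,5} → only 3 remains.
R6C5 = 5: row 6 has {1,2,3,4,6}; col 5 has {1,2,3,4,6}; region has {1,2,3,4,6} → only 5 remains.
R1C1 = 1: row 1 has {2,4,5,6}; col 1 has {3}; region has {2,4,5,6} → only 1 remains.
R1C2 = 3: row 1 has {1,2,4,5,6}; col 2 has {1,2}; region has {1,2,4,5,6} → only 3 remains.
R3C2 = 5: row 3 has {1,4,6}; col 2 has {1,2,3}; region has {3,6} → only 5 remains.
R3C4 = 3: row 3 has {1,4,5,6}; col 4 has {2,4,5,6}; region has {1,2,4,5,6} → only 3 remains.
R4C2 = 4: row 4 has {3,6}; col 2 has {1,2,3,5}; region has {3,5,6} → only 4 remains.
R4C3 = 2: row 4 has {3,4,6}; col 3 has {1,3,4,5,6}; region has {3,4,5,6} → only 2 remains.
R4C4 = 1: row 4 has {2,3,4,6}; col 4 has {2,3,4,5,6}; region has {2,3,4,5,6} → only 1 remains.
R5C1 = 6: row 5 has {1,2,3,4,5}; col 1 has {1,3}; region has {1,2,3,4,5} → only 6 remains.
R2C1 = 4: row 2 has {1,2,3,5}; col 1 has {1,3,6}; region has {1,3} → only 4 remains.
R2C2 = 6: row 2 has {1,2,3,4,5}; col 2 has {1,2,3,4,5}; region has {1,3,4} → only 6 remains.
R3C1 = 2: row 3 has {1,3,4,5,6}; col 1 has {1,3,4,6}; region has {1,3,4,6} → only 2 remains.
R4C1 = 5: row 4 has {1,2,3,4,6}; col 1 has {1,2,3,4,6}; region has {1,2,3,4,6} → only 5 remains.

542136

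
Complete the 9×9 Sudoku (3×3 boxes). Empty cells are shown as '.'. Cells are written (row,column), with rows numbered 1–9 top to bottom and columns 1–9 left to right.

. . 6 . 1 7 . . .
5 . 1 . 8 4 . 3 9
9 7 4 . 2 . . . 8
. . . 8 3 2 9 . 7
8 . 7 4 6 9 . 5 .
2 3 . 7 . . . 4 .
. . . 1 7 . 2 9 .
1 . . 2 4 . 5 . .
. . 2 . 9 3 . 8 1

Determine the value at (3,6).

(1,1) = 3: row 1 has {1,6,7}; col 1 has {1,2,5,8,9}; box has {1,4,5,6,7,9} → only 3 remains.
(1,7) = 4: row 1 has {1,3,6,7}; col 7 has {2,5,9}; box has {3,8,9} → only 4 remains.
(1,8) = 2: row 1 has {1,3,4,6,7}; col 8 has {3,4,5,8,9}; box has {3,4,8,9} → only 2 remains.
(1,9) = 5: row 1 has {1,2,3,4,6,7}; col 9 has {1,7,8,9}; box has {2,3,4,8,9} → only 5 remains.
(2,2) = 2: row 2 has {1,3,4,5,8,9}; col 2 has {3,7}; box has {1,3,4,5,6,7,9} → only 2 remains.
(2,4) = 6: row 2 has {1,2,3,4,5,8,9}; col 4 has {1,2,4,7,8}; box has {1,2,4,7,8} → only 6 remains.
(2,7) = 7: row 2 has {1,2,3,4,5,6,8,9}; col 7 has {2,4,5,9}; box has {2,3,4,5,8,9} → only 7 remains.
(3,6) = 5: row 3 has {2,4,7,8,9}; col 6 has {2,3,4,7,9}; box has {1,2,4,6,7,8} → only 5 remains.

5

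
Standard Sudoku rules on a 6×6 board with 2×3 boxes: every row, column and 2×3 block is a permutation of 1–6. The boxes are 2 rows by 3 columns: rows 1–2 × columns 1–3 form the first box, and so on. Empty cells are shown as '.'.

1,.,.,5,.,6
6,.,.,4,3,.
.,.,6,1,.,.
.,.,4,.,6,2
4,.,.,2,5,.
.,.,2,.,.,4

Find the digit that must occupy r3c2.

3

r1c3 = 3 (sole candidate).
r1c5 = 2 (sole candidate).
r2c3 = 5 (sole candidate).
r2c6 = 1 (sole candidate).
r3c5 = 4 (sole candidate).
r4c4 = 3 (sole candidate).
r5c3 = 1 (sole candidate).
r5c6 = 3 (sole candidate).
r6c4 = 6 (sole candidate).
r6c5 = 1 (sole candidate).
r1c2 = 4 (sole candidate).
r2c2 = 2 (sole candidate).
r3c6 = 5 (sole candidate).
r4c1 = 5 (sole candidate).
r4c2 = 1 (sole candidate).
r5c2 = 6 (sole candidate).
r6c1 = 3 (sole candidate).
r6c2 = 5 (sole candidate).
r3c1 = 2 (sole candidate).
r3c2 = 3: row 3 has {1,2,4,5,6}; col 2 has {1,2,4,5,6}; box has {1,2,4,5,6} → only 3 remains.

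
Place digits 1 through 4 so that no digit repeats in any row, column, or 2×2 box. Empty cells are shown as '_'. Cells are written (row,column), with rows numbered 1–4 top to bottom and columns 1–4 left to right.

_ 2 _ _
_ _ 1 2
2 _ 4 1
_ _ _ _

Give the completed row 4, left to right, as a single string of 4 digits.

4123

(1,3) = 3 (sole candidate).
(1,4) = 4 (sole candidate).
(3,2) = 3 (sole candidate).
(4,3) = 2: row 4 has {}; col 3 has {1,3,4}; box has {1,4} → only 2 remains.
(4,4) = 3: row 4 has {2}; col 4 has {1,2,4}; box has {1,2,4} → only 3 remains.
(1,1) = 1 (sole candidate).
(2,2) = 4 (sole candidate).
(4,1) = 4: row 4 has {2,3}; col 1 has {1,2}; box has {2,3} → only 4 remains.
(4,2) = 1: row 4 has {2,3,4}; col 2 has {2,3,4}; box has {2,3,4} → only 1 remains.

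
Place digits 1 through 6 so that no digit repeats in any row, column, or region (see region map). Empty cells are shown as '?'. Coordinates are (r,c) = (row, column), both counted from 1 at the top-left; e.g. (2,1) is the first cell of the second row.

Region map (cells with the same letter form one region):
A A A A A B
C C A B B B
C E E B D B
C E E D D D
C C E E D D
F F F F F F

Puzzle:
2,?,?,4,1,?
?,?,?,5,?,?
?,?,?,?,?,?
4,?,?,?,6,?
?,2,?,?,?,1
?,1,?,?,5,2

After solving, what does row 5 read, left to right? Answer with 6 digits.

325641

(2,1) = 1 (hidden single in row 2).
(2,5) = 2 (hidden single in row 2).
(2,6) = 4 (hidden single in row 2).
(3,3) = 2 (hidden single in row 3).
(3,4) = 1 (hidden single in row 3).
(4,3) = 1 (hidden single in row 4).
(4,4) = 2 (hidden single in row 4).
(6,3) = 4 (hidden single in row 6).
(5,5) = 4: in row 5, 4 can only go here (every other open cell in that row sees a 4).
(3,5) = 3 (sole candidate).
(3,6) = 6 (sole candidate).
(4,6) = 5 (sole candidate).
(1,6) = 3 (sole candidate).
(3,1) = 5 (sole candidate).
(3,2) = 4 (sole candidate).
(4,2) = 3 (sole candidate).
(5,4) = 6: row 5 has {1,2,4}; col 4 has {1,2,4,5}; region has {1,2,3,4} → only 6 remains.
(6,4) = 3 (sole candidate).
(2,2) = 6 (sole candidate).
(2,3) = 3 (sole candidate).
(5,1) = 3: row 5 has {1,2,4,6}; col 1 has {1,2,4,5}; region has {1,2,4,5,6} → only 3 remains.
(5,3) = 5: row 5 has {1,2,3,4,6}; col 3 has {1,2,3,4}; region has {1,2,3,4,6} → only 5 remains.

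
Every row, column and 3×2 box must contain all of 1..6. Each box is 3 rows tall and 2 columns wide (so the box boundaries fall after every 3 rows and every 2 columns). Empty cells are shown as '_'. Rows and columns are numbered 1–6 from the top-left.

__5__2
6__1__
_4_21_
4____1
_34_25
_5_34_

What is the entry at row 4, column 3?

2

row 1, column 2 = 1: row 1 has {2,5}; col 2 has {3,4,5}; box has {4,6} → only 1 remains.
row 2, column 2 = 2: row 2 has {1,6}; col 2 has {1,3,4,5}; box has {1,4,6} → only 2 remains.
row 2, column 3 = 3: row 2 has {1,2,6}; col 3 has {4,5}; box has {1,2,5} → only 3 remains.
row 2, column 5 = 5: row 2 has {1,2,3,6}; col 5 has {1,2,4}; box has {1,2} → only 5 remains.
row 2, column 6 = 4: row 2 has {1,2,3,5,6}; col 6 has {1,2,5}; box has {1,2,5} → only 4 remains.
row 3, column 3 = 6: row 3 has {1,2,4}; col 3 has {3,4,5}; box has {1,2,3,5} → only 6 remains.
row 3, column 6 = 3: row 3 has {1,2,4,6}; col 6 has {1,2,4,5}; box has {1,2,4,5} → only 3 remains.
row 4, column 2 = 6: row 4 has {1,4}; col 2 has {1,2,3,4,5}; box has {3,4,5} → only 6 remains.
row 4, column 3 = 2: row 4 has {1,4,6}; col 3 has {3,4,5,6}; box has {3,4} → only 2 remains.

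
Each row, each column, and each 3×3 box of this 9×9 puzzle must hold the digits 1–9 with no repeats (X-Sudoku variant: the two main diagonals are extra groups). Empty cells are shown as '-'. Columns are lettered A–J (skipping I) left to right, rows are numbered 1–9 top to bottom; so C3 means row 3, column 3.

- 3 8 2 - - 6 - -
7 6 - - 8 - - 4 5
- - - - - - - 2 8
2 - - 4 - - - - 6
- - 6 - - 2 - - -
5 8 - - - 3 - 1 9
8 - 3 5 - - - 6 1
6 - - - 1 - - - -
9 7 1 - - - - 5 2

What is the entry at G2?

3

A1 = 1 (sole candidate).
J1 = 7 (sole candidate).
A3 = 4 (sole candidate).
G3 = 1 (sole candidate).
A5 = 3 (sole candidate).
E5 = 5 (sole candidate).
J5 = 4 (sole candidate).
D6 = 6 (sole candidate).
E6 = 7 (sole candidate).
G6 = 2 (sole candidate).
B8 = 2 (sole candidate).
J8 = 3 (sole candidate).
H1 = 9 (sole candidate).
G2 = 3: row 2 has {4,5,6,7,8}; col 7 has {1,2,6}; box has {1,2,4,5,6,7,8,9} → only 3 remains.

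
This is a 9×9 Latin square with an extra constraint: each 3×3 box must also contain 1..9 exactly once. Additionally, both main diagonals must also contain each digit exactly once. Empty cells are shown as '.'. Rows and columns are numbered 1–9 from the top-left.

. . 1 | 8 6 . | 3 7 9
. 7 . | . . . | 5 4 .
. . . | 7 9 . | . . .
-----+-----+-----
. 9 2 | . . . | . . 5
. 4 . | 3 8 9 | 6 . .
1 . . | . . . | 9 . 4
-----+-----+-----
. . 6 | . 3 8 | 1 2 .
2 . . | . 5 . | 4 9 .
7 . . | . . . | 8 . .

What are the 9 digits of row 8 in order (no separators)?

238157496

row 3, column 7 = 2: row 3 has {7,9}; col 7 has {1,3,4,5,6,8,9}; box has {3,4,5,7,9}; anti-diagonal has {4,6,7,8,9} → only 2 remains.
row 4, column 6 = 1: row 4 has {2,5,9}; col 6 has {8,9}; box has {3,8,9}; anti-diagonal has {2,4,6,7,8,9} → only 1 remains.
row 4, column 7 = 7: row 4 has {1,2,5,9}; col 7 has {1,2,3,4,5,6,8,9}; box has {4,5,6,9} → only 7 remains.
row 5, column 1 = 5: row 5 has {3,4,6,8,9}; col 1 has {1,2,7}; box has {1,2,4,9} → only 5 remains.
row 5, column 3 = 7: row 5 has {3,4,5,6,8,9}; col 3 has {1,2,6}; box has {1,2,4,5,9} → only 7 remains.
row 5, column 8 = 1: row 5 has {3,4,5,6,7,8,9}; col 8 has {2,4,7,9}; box has {4,5,6,7,9} → only 1 remains.
row 5, column 9 = 2: row 5 has {1,3,4,5,6,7,8,9}; col 9 has {4,5,9}; box has {1,4,5,6,7,9} → only 2 remains.
row 6, column 4 = 5: row 6 has {1,4,9}; col 4 has {3,7,8}; box has {1,3,8,9}; anti-diagonal has {1,2,4,6,7,8,9} → only 5 remains.
row 7, column 2 = 5: row 7 has {1,2,3,6,8}; col 2 has {4,7,9}; box has {2,6,7} → only 5 remains.
row 7, column 9 = 7: row 7 has {1,2,3,5,6,8}; col 9 has {2,4,5,9}; box has {1,2,4,8,9} → only 7 remains.
row 8, column 2 = 3: row 8 has {2,4,5,9}; col 2 has {4,5,7,9}; box has {2,5,6,7}; anti-diagonal has {1,2,4,5,6,7,8,9} → only 3 remains.
row 8, column 3 = 8: row 8 has {2,3,4,5,9}; col 3 has {1,2,6,7}; box has {2,3,5,6,7} → only 8 remains.
row 8, column 9 = 6: row 8 has {2,3,4,5,8,9}; col 9 has {2,4,5,7,9}; box has {1,2,4,7,8,9} → only 6 remains.
row 9, column 2 = 1: row 9 has {7,8}; col 2 has {3,4,5,7,9}; box has {2,3,5,6,7,8} → only 1 remains.
row 9, column 9 = 3: row 9 has {1,7,8}; col 9 has {2,4,5,6,7,9}; box has {1,2,4,6,7,8,9}; main diagonal has {1,7,8,9} → only 3 remains.
row 1, column 1 = 4: row 1 has {1,3,6,7,8,9}; col 1 has {1,2,5,7}; box has {1,7}; main diagonal has {1,3,7,8,9} → only 4 remains.
row 1, column 2 = 2: row 1 has {1,3,4,6,7,8,9}; col 2 has {1,3,4,5,7,9}; box has {1,4,7} → only 2 remains.
row 1, column 6 = 5: row 1 has {1,2,3,4,6,7,8,9}; col 6 has {1,8,9}; box has {6,7,8,9} → only 5 remains.
row 3, column 3 = 5: row 3 has {2,7,9}; col 3 has {1,2,6,7,8}; box has {1,2,4,7}; main diagonal has {1,3,4,7,8,9} → only 5 remains.
row 4, column 4 = 6: row 4 has {1,2,5,7,9}; col 4 has {3,5,7,8}; box has {1,3,5,8,9}; main diagonal has {1,3,4,5,7,8,9} → only 6 remains.
row 4, column 5 = 4: row 4 has {1,2,5,6,7,9}; col 5 has {3,5,6,8,9}; box has {1,3,5,6,8,9} → only 4 remains.
row 6, column 3 = 3: row 6 has {1,4,5,9}; col 3 has {1,2,5,6,7,8}; box has {1,2,4,5,7,9} → only 3 remains.
row 6, column 6 = 2: row 6 has {1,3,4,5,9}; col 6 has {1,5,8,9}; box has {1,3,4,5,6,8,9}; main diagonal has {1,3,4,5,6,7,8,9} → only 2 remains.
row 6, column 8 = 8: row 6 has {1,2,3,4,5,9}; col 8 has {1,2,4,7,9}; box has {1,2,4,5,6,7,9} → only 8 remains.
row 7, column 1 = 9: row 7 has {1,2,3,5,6,7,8}; col 1 has {1,2,4,5,7}; box has {1,2,3,5,6,7,8} → only 9 remains.
row 7, column 4 = 4: row 7 has {1,2,3,5,6,7,8,9}; col 4 has {3,5,6,7,8}; box has {3,5,8} → only 4 remains.
row 8, column 4 = 1: row 8 has {2,3,4,5,6,8,9}; col 4 has {3,4,5,6,7,8}; box has {3,4,5,8} → only 1 remains.
row 8, column 6 = 7: row 8 has {1,2,3,4,5,6,8,9}; col 6 has {1,2,5,8,9}; box has {1,3,4,5,8} → only 7 remains.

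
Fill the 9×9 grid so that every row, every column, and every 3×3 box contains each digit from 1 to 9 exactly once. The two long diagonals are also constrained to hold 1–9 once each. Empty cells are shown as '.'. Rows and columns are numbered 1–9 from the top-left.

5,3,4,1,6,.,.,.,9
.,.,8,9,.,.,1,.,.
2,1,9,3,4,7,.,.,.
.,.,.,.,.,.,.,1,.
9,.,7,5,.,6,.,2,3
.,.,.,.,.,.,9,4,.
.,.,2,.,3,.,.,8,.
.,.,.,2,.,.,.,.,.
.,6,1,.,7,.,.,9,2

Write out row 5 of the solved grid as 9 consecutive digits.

r1c8 = 7 (sole candidate).
r2c2 = 7 (sole candidate).
r5c7 = 8: row 5 has {2,3,5,6,7,9}; col 7 has {1,9}; box has {1,2,3,4,9} → only 8 remains.
r1c7 = 2 (sole candidate).
r2c1 = 6 (sole candidate).
r5c2 = 4: row 5 has {2,3,5,6,7,8,9}; col 2 has {1,3,6,7}; box has {7,9} → only 4 remains.
r5c5 = 1: row 5 has {2,3,4,5,6,7,8,9}; col 5 has {3,4,6,7}; box has {5,6}; main diagonal has {2,5,7,9}; anti-diagonal has {2,9} → only 1 remains.

947516823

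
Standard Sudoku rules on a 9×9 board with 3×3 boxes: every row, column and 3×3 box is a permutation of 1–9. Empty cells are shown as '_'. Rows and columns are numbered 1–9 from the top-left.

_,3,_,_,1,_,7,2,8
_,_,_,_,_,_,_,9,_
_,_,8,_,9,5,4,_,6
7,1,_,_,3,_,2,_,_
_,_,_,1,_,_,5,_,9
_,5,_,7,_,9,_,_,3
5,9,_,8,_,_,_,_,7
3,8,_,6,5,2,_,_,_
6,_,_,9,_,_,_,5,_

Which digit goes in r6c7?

1

r1c4 = 4: row 1 has {1,2,3,7,8}; col 4 has {1,6,7,8,9}; box has {1,5,9} → only 4 remains.
r1c6 = 6: row 1 has {1,2,3,4,7,8}; col 6 has {2,5,9}; box has {1,4,5,9} → only 6 remains.
r4c4 = 5: row 4 has {1,2,3,7}; col 4 has {1,4,6,7,8,9}; box has {1,3,7,9} → only 5 remains.
r4c9 = 4: row 4 has {1,2,3,5,7}; col 9 has {3,6,7,8,9}; box has {2,3,5,9} → only 4 remains.
r7c5 = 4: row 7 has {5,7,8,9}; col 5 has {1,3,5,9}; box has {2,5,6,8,9} → only 4 remains.
r8c9 = 1: row 8 has {2,3,5,6,8}; col 9 has {3,4,6,7,8,9}; box has {5,7} → only 1 remains.
r9c5 = 7: row 9 has {5,6,9}; col 5 has {1,3,4,5,9}; box has {2,4,5,6,8,9} → only 7 remains.
r9c9 = 2: row 9 has {5,6,7,9}; col 9 has {1,3,4,6,7,8,9}; box has {1,5,7} → only 2 remains.
r1c1 = 9: row 1 has {1,2,3,4,6,7,8}; col 1 has {3,5,6,7}; box has {3,8} → only 9 remains.
r1c3 = 5: row 1 has {1,2,3,4,6,7,8,9}; col 3 has {8}; box has {3,8,9} → only 5 remains.
r2c9 = 5: row 2 has {9}; col 9 has {1,2,3,4,6,7,8,9}; box has {2,4,6,7,8,9} → only 5 remains.
r4c6 = 8: row 4 has {1,2,3,4,5,7}; col 6 has {2,5,6,9}; box has {1,3,5,7,9} → only 8 remains.
r4c8 = 6: row 4 has {1,2,3,4,5,7,8}; col 8 has {2,5,9}; box has {2,3,4,5,9} → only 6 remains.
r5c6 = 4: row 5 has {1,5,9}; col 6 has {2,5,6,8,9}; box has {1,3,5,7,8,9} → only 4 remains.
r7c8 = 3: row 7 has {4,5,7,8,9}; col 8 has {2,5,6,9}; box has {1,2,5,7} → only 3 remains.
r8c7 = 9: row 8 has {1,2,3,5,6,8}; col 7 has {2,4,5,7}; box has {1,2,3,5,7} → only 9 remains.
r8c8 = 4: row 8 has {1,2,3,5,6,8,9}; col 8 has {2,3,5,6,9}; box has {1,2,3,5,7,9} → only 4 remains.
r9c2 = 4: row 9 has {2,5,6,7,9}; col 2 has {1,3,5,8,9}; box has {3,5,6,8,9} → only 4 remains.
r9c3 = 1: row 9 has {2,4,5,6,7,9}; col 3 has {5,8}; box has {3,4,5,6,8,9} → only 1 remains.
r9c6 = 3: row 9 has {1,2,4,5,6,7,9}; col 6 has {2,4,5,6,8,9}; box has {2,4,5,6,7,8,9} → only 3 remains.
r9c7 = 8: row 9 has {1,2,3,4,5,6,7,9}; col 7 has {2,4,5,7,9}; box has {1,2,3,4,5,7,9} → only 8 remains.
r2c6 = 7: row 2 has {5,9}; col 6 has {2,3,4,5,6,8,9}; box has {1,4,5,6,9} → only 7 remains.
r3c8 = 1: row 3 has {4,5,6,8,9}; col 8 has {2,3,4,5,6,9}; box has {2,4,5,6,7,8,9} → only 1 remains.
r4c3 = 9: row 4 has {1,2,3,4,5,6,7,8}; col 3 has {1,5,8}; box has {1,5,7} → only 9 remains.
r6c7 = 1: row 6 has {3,5,7,9}; col 7 has {2,4,5,7,8,9}; box has {2,3,4,5,6,9} → only 1 remains.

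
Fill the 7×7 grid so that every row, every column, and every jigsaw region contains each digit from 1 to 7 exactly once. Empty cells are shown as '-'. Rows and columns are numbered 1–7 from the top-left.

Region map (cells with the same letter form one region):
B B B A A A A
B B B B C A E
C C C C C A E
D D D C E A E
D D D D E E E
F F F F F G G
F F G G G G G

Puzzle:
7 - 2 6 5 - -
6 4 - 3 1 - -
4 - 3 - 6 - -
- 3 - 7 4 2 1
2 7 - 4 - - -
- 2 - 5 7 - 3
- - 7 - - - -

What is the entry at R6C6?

6

R1C2 = 1: row 1 has {2,5,6,7}; col 2 has {2,3,4,7}; region has {2,3,4,6,7} → only 1 remains.
R1C7 = 4: row 1 has {1,2,5,6,7}; col 7 has {1,3}; region has {2,5,6} → only 4 remains.
R2C3 = 5: row 2 has {1,3,4,6}; col 3 has {2,3,7}; region has {1,2,3,4,6,7} → only 5 remains.
R2C6 = 7: row 2 has {1,3,4,5,6}; col 6 has {2}; region has {2,4,5,6} → only 7 remains.
R2C7 = 2: row 2 has {1,3,4,5,6,7}; col 7 has {1,3,4}; region has {1,4} → only 2 remains.
R3C2 = 5: row 3 has {3,4,6}; col 2 has {1,2,3,4,7}; region has {1,3,4,6,7} → only 5 remains.
R3C4 = 2: row 3 has {3,4,5,6}; col 4 has {3,4,5,6,7}; region has {1,3,4,5,6,7} → only 2 remains.
R3C6 = 1: row 3 has {2,3,4,5,6}; col 6 has {2,7}; region has {2,4,5,6,7} → only 1 remains.
R3C7 = 7: row 3 has {1,2,3,4,5,6}; col 7 has {1,2,3,4}; region has {1,2,4} → only 7 remains.
R4C1 = 5: row 4 has {1,2,3,4,7}; col 1 has {2,4,6,7}; region has {2,3,4,7} → only 5 remains.
R4C3 = 6: row 4 has {1,2,3,4,5,7}; col 3 has {2,3,5,7}; region has {2,3,4,5,7} → only 6 remains.
R5C3 = 1: row 5 has {2,4,7}; col 3 has {2,3,5,6,7}; region has {2,3,4,5,6,7} → only 1 remains.
R5C5 = 3: row 5 has {1,2,4,7}; col 5 has {1,4,5,6,7}; region has {1,2,4,7} → only 3 remains.
R6C1 = 1: row 6 has {2,3,5,7}; col 1 has {2,4,5,6,7}; region has {2,5,7} → only 1 remains.
R6C3 = 4: row 6 has {1,2,3,5,7}; col 3 has {1,2,3,5,6,7}; region has {1,2,5,7} → only 4 remains.
R6C6 = 6: row 6 has {1,2,3,4,5,7}; col 6 has {1,2,7}; region has {3,7} → only 6 remains.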